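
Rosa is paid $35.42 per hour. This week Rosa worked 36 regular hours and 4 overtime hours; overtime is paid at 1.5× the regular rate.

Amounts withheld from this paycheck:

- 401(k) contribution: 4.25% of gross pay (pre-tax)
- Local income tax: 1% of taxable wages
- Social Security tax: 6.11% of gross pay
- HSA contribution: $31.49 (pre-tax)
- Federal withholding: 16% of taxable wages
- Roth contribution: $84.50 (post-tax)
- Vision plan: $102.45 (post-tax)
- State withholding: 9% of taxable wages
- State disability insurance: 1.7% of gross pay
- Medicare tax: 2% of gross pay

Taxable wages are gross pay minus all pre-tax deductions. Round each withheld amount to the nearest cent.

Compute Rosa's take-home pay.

Regular pay: 36 × $35.42 = $1,275.12
Overtime pay: 4 × $35.42 × 1.5 = $212.52
Gross pay = $1,275.12 + $212.52 = $1,487.64
401(k) contribution: $1,487.64 × 0.0425 = $63.22
HSA contribution: $31.49
Pre-tax total = $63.22 + $31.49 = $94.71
Taxable wages = $1,487.64 − $94.71 = $1,392.93
Local income tax: $1,392.93 × 0.01 = $13.93
Federal withholding: $1,392.93 × 0.16 = $222.87
State withholding: $1,392.93 × 0.09 = $125.36
Social Security tax: $1,487.64 × 0.0611 = $90.89
State disability insurance: $1,487.64 × 0.017 = $25.29
Medicare tax: $1,487.64 × 0.02 = $29.75
Vision plan: $102.45
Roth contribution: $84.50
Total deductions = $63.22 + $31.49 + $13.93 + $222.87 + $125.36 + $90.89 + $25.29 + $29.75 + $102.45 + $84.50 = $789.75
Net pay = $1,487.64 − $789.75 = $697.89

$697.89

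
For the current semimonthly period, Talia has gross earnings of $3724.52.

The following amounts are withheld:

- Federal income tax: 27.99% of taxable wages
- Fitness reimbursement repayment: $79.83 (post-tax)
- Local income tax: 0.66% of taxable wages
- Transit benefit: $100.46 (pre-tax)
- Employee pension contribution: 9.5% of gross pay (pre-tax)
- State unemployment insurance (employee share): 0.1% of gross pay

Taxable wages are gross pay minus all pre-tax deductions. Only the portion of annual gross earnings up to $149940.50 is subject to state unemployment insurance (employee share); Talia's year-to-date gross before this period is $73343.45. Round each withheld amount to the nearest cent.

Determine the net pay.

$2249.76

Transit benefit: $100.46
Employee pension contribution: $3724.52 × 0.095 = $353.83
Pre-tax total = $100.46 + $353.83 = $454.29
Taxable wages = $3724.52 − $454.29 = $3270.23
Local income tax: $3270.23 × 0.0066 = $21.58
Federal income tax: $3270.23 × 0.2799 = $915.34
State unemployment insurance (employee share): cap not yet reached, full $3724.52 is subject → $3724.52 × 0.001 = $3.72
Fitness reimbursement repayment: $79.83
Total deductions = $100.46 + $353.83 + $21.58 + $915.34 + $3.72 + $79.83 = $1474.76
Net pay = $3724.52 − $1474.76 = $2249.76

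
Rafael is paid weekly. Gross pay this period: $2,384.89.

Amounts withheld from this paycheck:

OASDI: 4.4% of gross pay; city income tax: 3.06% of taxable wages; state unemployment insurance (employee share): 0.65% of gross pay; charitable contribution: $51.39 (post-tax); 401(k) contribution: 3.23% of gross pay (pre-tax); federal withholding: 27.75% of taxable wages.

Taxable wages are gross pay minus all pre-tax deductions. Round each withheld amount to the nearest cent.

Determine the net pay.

401(k) contribution: $2,384.89 × 0.0323 = $77.03
Taxable wages = $2,384.89 − $77.03 = $2,307.86
City income tax: $2,307.86 × 0.0306 = $70.62
Federal withholding: $2,307.86 × 0.2775 = $640.43
State unemployment insurance (employee share): $2,384.89 × 0.0065 = $15.50
OASDI: $2,384.89 × 0.044 = $104.94
Charitable contribution: $51.39
Total deductions = $77.03 + $70.62 + $640.43 + $15.50 + $104.94 + $51.39 = $959.91
Net pay = $2,384.89 − $959.91 = $1,424.98

$1,424.98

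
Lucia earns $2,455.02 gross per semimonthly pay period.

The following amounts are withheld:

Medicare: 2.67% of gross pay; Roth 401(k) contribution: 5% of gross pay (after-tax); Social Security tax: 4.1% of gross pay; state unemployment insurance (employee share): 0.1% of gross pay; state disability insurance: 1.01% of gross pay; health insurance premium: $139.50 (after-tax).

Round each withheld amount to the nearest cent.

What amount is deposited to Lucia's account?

State unemployment insurance (employee share): $2,455.02 × 0.001 = $2.46
Social Security tax: $2,455.02 × 0.041 = $100.66
State disability insurance: $2,455.02 × 0.0101 = $24.80
Medicare: $2,455.02 × 0.0267 = $65.55
Roth 401(k) contribution: $2,455.02 × 0.05 = $122.75
Health insurance premium: $139.50
Total deductions = $2.46 + $100.66 + $24.80 + $65.55 + $122.75 + $139.50 = $455.72
Net pay = $2,455.02 − $455.72 = $1,999.30

$1,999.30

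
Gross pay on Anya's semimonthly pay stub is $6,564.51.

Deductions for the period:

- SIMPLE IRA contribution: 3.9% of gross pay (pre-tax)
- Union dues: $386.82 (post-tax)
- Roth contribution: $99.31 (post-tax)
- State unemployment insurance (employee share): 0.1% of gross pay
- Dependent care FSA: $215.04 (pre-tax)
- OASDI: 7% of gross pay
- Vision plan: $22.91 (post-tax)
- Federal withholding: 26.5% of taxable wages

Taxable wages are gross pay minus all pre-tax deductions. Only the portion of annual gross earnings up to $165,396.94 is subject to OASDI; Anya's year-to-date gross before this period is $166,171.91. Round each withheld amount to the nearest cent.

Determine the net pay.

SIMPLE IRA contribution: $6,564.51 × 0.039 = $256.02
Dependent care FSA: $215.04
Pre-tax total = $256.02 + $215.04 = $471.06
Taxable wages = $6,564.51 − $471.06 = $6,093.45
Federal withholding: $6,093.45 × 0.265 = $1,614.76
State unemployment insurance (employee share): $6,564.51 × 0.001 = $6.56
OASDI: annual cap $165,396.94 already reached (YTD $166,171.91), so $0.00
Union dues: $386.82
Vision plan: $22.91
Roth contribution: $99.31
Total deductions = $256.02 + $215.04 + $1,614.76 + $6.56 + $0.00 + $386.82 + $22.91 + $99.31 = $2,601.42
Net pay = $6,564.51 − $2,601.42 = $3,963.09

$3,963.09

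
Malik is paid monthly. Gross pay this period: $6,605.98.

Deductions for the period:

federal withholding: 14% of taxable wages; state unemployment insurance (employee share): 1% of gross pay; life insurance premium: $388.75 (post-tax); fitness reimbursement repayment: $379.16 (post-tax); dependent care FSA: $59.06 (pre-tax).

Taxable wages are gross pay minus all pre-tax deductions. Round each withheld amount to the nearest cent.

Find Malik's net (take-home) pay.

$4,796.38

Dependent care FSA: $59.06
Taxable wages = $6,605.98 − $59.06 = $6,546.92
Federal withholding: $6,546.92 × 0.14 = $916.57
State unemployment insurance (employee share): $6,605.98 × 0.01 = $66.06
Fitness reimbursement repayment: $379.16
Life insurance premium: $388.75
Total deductions = $59.06 + $916.57 + $66.06 + $379.16 + $388.75 = $1,809.60
Net pay = $6,605.98 − $1,809.60 = $4,796.38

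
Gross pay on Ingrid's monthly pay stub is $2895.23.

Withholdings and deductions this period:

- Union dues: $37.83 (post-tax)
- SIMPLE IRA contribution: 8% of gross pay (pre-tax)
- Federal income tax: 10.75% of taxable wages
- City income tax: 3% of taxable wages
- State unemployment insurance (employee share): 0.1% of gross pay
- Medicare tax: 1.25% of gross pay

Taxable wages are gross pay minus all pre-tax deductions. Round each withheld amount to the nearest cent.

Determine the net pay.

SIMPLE IRA contribution: $2895.23 × 0.08 = $231.62
Taxable wages = $2895.23 − $231.62 = $2663.61
City income tax: $2663.61 × 0.03 = $79.91
Federal income tax: $2663.61 × 0.1075 = $286.34
State unemployment insurance (employee share): $2895.23 × 0.001 = $2.90
Medicare tax: $2895.23 × 0.0125 = $36.19
Union dues: $37.83
Total deductions = $231.62 + $79.91 + $286.34 + $2.90 + $36.19 + $37.83 = $674.79
Net pay = $2895.23 − $674.79 = $2220.44

$2220.44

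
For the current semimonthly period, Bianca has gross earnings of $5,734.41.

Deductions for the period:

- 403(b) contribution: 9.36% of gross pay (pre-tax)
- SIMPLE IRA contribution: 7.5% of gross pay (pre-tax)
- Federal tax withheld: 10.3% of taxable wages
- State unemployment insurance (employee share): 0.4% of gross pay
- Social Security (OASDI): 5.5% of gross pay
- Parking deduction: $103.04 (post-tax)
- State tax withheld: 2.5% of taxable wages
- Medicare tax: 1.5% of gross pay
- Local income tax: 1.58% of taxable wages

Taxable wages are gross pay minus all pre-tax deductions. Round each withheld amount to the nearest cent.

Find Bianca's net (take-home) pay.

$3,554.62

403(b) contribution: $5,734.41 × 0.0936 = $536.74
SIMPLE IRA contribution: $5,734.41 × 0.075 = $430.08
Pre-tax total = $536.74 + $430.08 = $966.82
Taxable wages = $5,734.41 − $966.82 = $4,767.59
State tax withheld: $4,767.59 × 0.025 = $119.19
Federal tax withheld: $4,767.59 × 0.103 = $491.06
Local income tax: $4,767.59 × 0.0158 = $75.33
State unemployment insurance (employee share): $5,734.41 × 0.004 = $22.94
Social Security (OASDI): $5,734.41 × 0.055 = $315.39
Medicare tax: $5,734.41 × 0.015 = $86.02
Parking deduction: $103.04
Total deductions = $536.74 + $430.08 + $119.19 + $491.06 + $75.33 + $22.94 + $315.39 + $86.02 + $103.04 = $2,179.79
Net pay = $5,734.41 − $2,179.79 = $3,554.62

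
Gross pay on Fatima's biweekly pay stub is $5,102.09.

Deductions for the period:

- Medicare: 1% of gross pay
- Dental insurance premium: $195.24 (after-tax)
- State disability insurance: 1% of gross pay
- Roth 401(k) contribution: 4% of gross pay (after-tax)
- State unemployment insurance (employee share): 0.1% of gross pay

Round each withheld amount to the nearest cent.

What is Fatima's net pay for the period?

$4,595.63

Medicare: $5,102.09 × 0.01 = $51.02
State disability insurance: $5,102.09 × 0.01 = $51.02
State unemployment insurance (employee share): $5,102.09 × 0.001 = $5.10
Roth 401(k) contribution: $5,102.09 × 0.04 = $204.08
Dental insurance premium: $195.24
Total deductions = $51.02 + $51.02 + $5.10 + $204.08 + $195.24 = $506.46
Net pay = $5,102.09 − $506.46 = $4,595.63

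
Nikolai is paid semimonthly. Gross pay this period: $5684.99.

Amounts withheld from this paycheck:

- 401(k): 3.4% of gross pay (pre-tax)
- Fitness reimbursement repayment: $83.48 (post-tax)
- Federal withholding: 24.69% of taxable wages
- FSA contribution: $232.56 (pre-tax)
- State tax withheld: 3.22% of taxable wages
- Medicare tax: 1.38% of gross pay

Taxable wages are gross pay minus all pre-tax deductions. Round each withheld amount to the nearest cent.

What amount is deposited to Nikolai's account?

401(k): $5684.99 × 0.034 = $193.29
FSA contribution: $232.56
Pre-tax total = $193.29 + $232.56 = $425.85
Taxable wages = $5684.99 − $425.85 = $5259.14
Federal withholding: $5259.14 × 0.2469 = $1298.48
State tax withheld: $5259.14 × 0.0322 = $169.34
Medicare tax: $5684.99 × 0.0138 = $78.45
Fitness reimbursement repayment: $83.48
Total deductions = $193.29 + $232.56 + $1298.48 + $169.34 + $78.45 + $83.48 = $2055.60
Net pay = $5684.99 − $2055.60 = $3629.39

$3629.39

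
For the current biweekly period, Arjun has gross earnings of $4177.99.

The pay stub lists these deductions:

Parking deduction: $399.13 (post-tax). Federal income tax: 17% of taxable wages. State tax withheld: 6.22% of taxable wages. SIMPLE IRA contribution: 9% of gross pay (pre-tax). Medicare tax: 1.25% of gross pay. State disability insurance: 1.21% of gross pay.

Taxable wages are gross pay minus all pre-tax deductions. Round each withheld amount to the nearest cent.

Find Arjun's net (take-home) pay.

$2417.26

SIMPLE IRA contribution: $4177.99 × 0.09 = $376.02
Taxable wages = $4177.99 − $376.02 = $3801.97
Federal income tax: $3801.97 × 0.17 = $646.33
State tax withheld: $3801.97 × 0.0622 = $236.48
Medicare tax: $4177.99 × 0.0125 = $52.22
State disability insurance: $4177.99 × 0.0121 = $50.55
Parking deduction: $399.13
Total deductions = $376.02 + $646.33 + $236.48 + $52.22 + $50.55 + $399.13 = $1760.73
Net pay = $4177.99 − $1760.73 = $2417.26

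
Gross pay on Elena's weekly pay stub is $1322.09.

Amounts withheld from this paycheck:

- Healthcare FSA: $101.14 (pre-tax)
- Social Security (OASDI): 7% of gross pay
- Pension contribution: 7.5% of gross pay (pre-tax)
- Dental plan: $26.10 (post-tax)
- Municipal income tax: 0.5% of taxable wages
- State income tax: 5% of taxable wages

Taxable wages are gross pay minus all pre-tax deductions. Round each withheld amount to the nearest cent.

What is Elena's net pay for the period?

Pension contribution: $1322.09 × 0.075 = $99.16
Healthcare FSA: $101.14
Pre-tax total = $99.16 + $101.14 = $200.30
Taxable wages = $1322.09 − $200.30 = $1121.79
Municipal income tax: $1121.79 × 0.005 = $5.61
State income tax: $1121.79 × 0.05 = $56.09
Social Security (OASDI): $1322.09 × 0.07 = $92.55
Dental plan: $26.10
Total deductions = $99.16 + $101.14 + $5.61 + $56.09 + $92.55 + $26.10 = $380.65
Net pay = $1322.09 − $380.65 = $941.44

$941.44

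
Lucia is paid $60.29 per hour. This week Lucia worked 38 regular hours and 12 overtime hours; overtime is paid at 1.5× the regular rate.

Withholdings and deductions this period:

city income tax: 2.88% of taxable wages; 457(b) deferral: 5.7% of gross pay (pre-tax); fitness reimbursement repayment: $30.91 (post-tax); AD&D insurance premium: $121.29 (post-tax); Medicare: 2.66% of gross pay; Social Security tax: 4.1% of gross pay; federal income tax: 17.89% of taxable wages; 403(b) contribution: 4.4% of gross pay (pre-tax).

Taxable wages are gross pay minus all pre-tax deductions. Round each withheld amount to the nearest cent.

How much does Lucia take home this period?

Regular pay: 38 × $60.29 = $2,291.02
Overtime pay: 12 × $60.29 × 1.5 = $1,085.22
Gross pay = $2,291.02 + $1,085.22 = $3,376.24
457(b) deferral: $3,376.24 × 0.057 = $192.45
403(b) contribution: $3,376.24 × 0.044 = $148.55
Pre-tax total = $192.45 + $148.55 = $341.00
Taxable wages = $3,376.24 − $341.00 = $3,035.24
City income tax: $3,035.24 × 0.0288 = $87.41
Federal income tax: $3,035.24 × 0.1789 = $543.00
Social Security tax: $3,376.24 × 0.041 = $138.43
Medicare: $3,376.24 × 0.0266 = $89.81
Fitness reimbursement repayment: $30.91
AD&D insurance premium: $121.29
Total deductions = $192.45 + $148.55 + $87.41 + $543.00 + $138.43 + $89.81 + $30.91 + $121.29 = $1,351.85
Net pay = $3,376.24 − $1,351.85 = $2,024.39

$2,024.39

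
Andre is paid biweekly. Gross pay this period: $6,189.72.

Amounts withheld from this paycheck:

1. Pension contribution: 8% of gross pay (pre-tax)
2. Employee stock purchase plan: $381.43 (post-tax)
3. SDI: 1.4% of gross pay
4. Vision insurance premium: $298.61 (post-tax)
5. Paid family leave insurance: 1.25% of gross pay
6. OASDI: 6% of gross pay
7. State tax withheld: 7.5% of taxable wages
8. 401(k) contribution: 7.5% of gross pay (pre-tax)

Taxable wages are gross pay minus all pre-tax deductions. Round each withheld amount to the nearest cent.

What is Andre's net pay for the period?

$3,622.59

401(k) contribution: $6,189.72 × 0.075 = $464.23
Pension contribution: $6,189.72 × 0.08 = $495.18
Pre-tax total = $464.23 + $495.18 = $959.41
Taxable wages = $6,189.72 − $959.41 = $5,230.31
State tax withheld: $5,230.31 × 0.075 = $392.27
OASDI: $6,189.72 × 0.06 = $371.38
Paid family leave insurance: $6,189.72 × 0.0125 = $77.37
SDI: $6,189.72 × 0.014 = $86.66
Vision insurance premium: $298.61
Employee stock purchase plan: $381.43
Total deductions = $464.23 + $495.18 + $392.27 + $371.38 + $77.37 + $86.66 + $298.61 + $381.43 = $2,567.13
Net pay = $6,189.72 − $2,567.13 = $3,622.59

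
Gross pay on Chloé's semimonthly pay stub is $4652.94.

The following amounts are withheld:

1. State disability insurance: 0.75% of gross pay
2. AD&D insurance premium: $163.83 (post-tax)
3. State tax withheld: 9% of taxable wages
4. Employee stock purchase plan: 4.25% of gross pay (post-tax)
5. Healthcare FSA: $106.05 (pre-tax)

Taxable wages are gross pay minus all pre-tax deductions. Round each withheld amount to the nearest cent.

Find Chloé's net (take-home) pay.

Healthcare FSA: $106.05
Taxable wages = $4652.94 − $106.05 = $4546.89
State tax withheld: $4546.89 × 0.09 = $409.22
State disability insurance: $4652.94 × 0.0075 = $34.90
Employee stock purchase plan: $4652.94 × 0.0425 = $197.75
AD&D insurance premium: $163.83
Total deductions = $106.05 + $409.22 + $34.90 + $197.75 + $163.83 = $911.75
Net pay = $4652.94 − $911.75 = $3741.19

$3741.19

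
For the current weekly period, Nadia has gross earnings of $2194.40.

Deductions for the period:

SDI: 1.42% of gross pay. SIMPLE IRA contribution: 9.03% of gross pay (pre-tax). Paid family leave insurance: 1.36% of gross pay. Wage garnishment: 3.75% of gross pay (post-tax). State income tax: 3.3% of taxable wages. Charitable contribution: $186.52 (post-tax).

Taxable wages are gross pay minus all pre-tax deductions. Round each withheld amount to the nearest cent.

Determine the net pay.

SIMPLE IRA contribution: $2194.40 × 0.0903 = $198.15
Taxable wages = $2194.40 − $198.15 = $1996.25
State income tax: $1996.25 × 0.033 = $65.88
Paid family leave insurance: $2194.40 × 0.0136 = $29.84
SDI: $2194.40 × 0.0142 = $31.16
Charitable contribution: $186.52
Wage garnishment: $2194.40 × 0.0375 = $82.29
Total deductions = $198.15 + $65.88 + $29.84 + $31.16 + $186.52 + $82.29 = $593.84
Net pay = $2194.40 − $593.84 = $1600.56

$1600.56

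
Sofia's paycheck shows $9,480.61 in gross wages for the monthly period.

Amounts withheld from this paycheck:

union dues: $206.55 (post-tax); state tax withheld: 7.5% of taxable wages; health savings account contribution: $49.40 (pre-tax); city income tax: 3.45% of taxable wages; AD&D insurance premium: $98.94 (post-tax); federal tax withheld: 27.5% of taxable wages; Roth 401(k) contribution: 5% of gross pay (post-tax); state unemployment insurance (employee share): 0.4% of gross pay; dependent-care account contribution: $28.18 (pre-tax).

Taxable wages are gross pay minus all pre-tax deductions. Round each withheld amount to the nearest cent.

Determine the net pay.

$4,970.13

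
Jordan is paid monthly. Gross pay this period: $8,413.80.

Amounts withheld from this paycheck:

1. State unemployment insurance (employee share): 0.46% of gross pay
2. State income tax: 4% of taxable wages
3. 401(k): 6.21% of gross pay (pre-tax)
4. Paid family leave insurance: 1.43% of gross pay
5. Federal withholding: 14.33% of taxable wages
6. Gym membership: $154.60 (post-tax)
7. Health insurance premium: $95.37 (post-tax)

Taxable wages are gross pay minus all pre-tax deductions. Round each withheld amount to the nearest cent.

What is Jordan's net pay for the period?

401(k): $8,413.80 × 0.0621 = $522.50
Taxable wages = $8,413.80 − $522.50 = $7,891.30
Federal withholding: $7,891.30 × 0.1433 = $1,130.82
State income tax: $7,891.30 × 0.04 = $315.65
Paid family leave insurance: $8,413.80 × 0.0143 = $120.32
State unemployment insurance (employee share): $8,413.80 × 0.0046 = $38.70
Gym membership: $154.60
Health insurance premium: $95.37
Total deductions = $522.50 + $1,130.82 + $315.65 + $120.32 + $38.70 + $154.60 + $95.37 = $2,377.96
Net pay = $8,413.80 − $2,377.96 = $6,035.84

$6,035.84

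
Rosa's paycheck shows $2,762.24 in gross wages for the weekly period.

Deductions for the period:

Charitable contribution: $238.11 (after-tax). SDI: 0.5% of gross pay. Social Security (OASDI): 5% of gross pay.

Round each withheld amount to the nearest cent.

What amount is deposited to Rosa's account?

$2,372.21

SDI: $2,762.24 × 0.005 = $13.81
Social Security (OASDI): $2,762.24 × 0.05 = $138.11
Charitable contribution: $238.11
Total deductions = $13.81 + $138.11 + $238.11 = $390.03
Net pay = $2,762.24 − $390.03 = $2,372.21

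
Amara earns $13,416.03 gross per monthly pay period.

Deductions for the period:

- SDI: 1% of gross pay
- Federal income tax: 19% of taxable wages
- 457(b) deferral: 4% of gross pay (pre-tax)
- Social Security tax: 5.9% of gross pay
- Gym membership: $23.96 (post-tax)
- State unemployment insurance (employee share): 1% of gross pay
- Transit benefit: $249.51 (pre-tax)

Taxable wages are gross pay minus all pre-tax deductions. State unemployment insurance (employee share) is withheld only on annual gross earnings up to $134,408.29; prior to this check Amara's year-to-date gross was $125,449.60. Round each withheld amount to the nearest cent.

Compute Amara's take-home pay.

$9,190.94

457(b) deferral: $13,416.03 × 0.04 = $536.64
Transit benefit: $249.51
Pre-tax total = $536.64 + $249.51 = $786.15
Taxable wages = $13,416.03 − $786.15 = $12,629.88
Federal income tax: $12,629.88 × 0.19 = $2,399.68
SDI: $13,416.03 × 0.01 = $134.16
Social Security tax: $13,416.03 × 0.059 = $791.55
State unemployment insurance (employee share): only $134,408.29 − $125,449.60 = $8,958.69 of this check is subject → $8,958.69 × 0.01 = $89.59
Gym membership: $23.96
Total deductions = $536.64 + $249.51 + $2,399.68 + $134.16 + $791.55 + $89.59 + $23.96 = $4,225.09
Net pay = $13,416.03 − $4,225.09 = $9,190.94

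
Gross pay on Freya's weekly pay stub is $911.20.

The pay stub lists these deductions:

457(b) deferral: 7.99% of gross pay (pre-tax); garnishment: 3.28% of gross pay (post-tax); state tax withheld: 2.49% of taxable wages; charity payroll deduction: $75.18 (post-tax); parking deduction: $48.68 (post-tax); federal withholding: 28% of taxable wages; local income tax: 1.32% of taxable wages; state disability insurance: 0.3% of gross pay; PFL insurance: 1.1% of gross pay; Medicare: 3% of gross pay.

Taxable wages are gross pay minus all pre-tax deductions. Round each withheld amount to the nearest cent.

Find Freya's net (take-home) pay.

$377.86

457(b) deferral: $911.20 × 0.0799 = $72.80
Taxable wages = $911.20 − $72.80 = $838.40
Local income tax: $838.40 × 0.0132 = $11.07
Federal withholding: $838.40 × 0.28 = $234.75
State tax withheld: $838.40 × 0.0249 = $20.88
State disability insurance: $911.20 × 0.003 = $2.73
Medicare: $911.20 × 0.03 = $27.34
PFL insurance: $911.20 × 0.011 = $10.02
Garnishment: $911.20 × 0.0328 = $29.89
Charity payroll deduction: $75.18
Parking deduction: $48.68
Total deductions = $72.80 + $11.07 + $234.75 + $20.88 + $2.73 + $27.34 + $10.02 + $29.89 + $75.18 + $48.68 = $533.34
Net pay = $911.20 − $533.34 = $377.86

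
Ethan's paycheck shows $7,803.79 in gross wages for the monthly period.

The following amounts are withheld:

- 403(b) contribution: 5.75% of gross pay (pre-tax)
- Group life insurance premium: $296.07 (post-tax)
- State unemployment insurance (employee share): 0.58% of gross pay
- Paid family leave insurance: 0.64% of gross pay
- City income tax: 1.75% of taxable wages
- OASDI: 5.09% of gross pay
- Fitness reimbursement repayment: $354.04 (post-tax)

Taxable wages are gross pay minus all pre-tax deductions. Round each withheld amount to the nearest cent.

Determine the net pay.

403(b) contribution: $7,803.79 × 0.0575 = $448.72
Taxable wages = $7,803.79 − $448.72 = $7,355.07
City income tax: $7,355.07 × 0.0175 = $128.71
OASDI: $7,803.79 × 0.0509 = $397.21
State unemployment insurance (employee share): $7,803.79 × 0.0058 = $45.26
Paid family leave insurance: $7,803.79 × 0.0064 = $49.94
Fitness reimbursement repayment: $354.04
Group life insurance premium: $296.07
Total deductions = $448.72 + $128.71 + $397.21 + $45.26 + $49.94 + $354.04 + $296.07 = $1,719.95
Net pay = $7,803.79 − $1,719.95 = $6,083.84

$6,083.84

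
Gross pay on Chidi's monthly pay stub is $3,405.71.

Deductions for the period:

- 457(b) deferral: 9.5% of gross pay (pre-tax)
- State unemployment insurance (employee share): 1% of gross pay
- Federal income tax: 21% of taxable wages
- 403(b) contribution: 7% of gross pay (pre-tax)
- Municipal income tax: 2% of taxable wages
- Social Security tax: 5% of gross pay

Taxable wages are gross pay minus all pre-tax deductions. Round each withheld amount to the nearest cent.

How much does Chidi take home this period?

$1,985.35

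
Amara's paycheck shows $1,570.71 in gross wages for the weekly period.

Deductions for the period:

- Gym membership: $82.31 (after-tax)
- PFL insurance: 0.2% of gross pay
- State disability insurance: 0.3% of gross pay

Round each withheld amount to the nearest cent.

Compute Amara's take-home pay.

PFL insurance: $1,570.71 × 0.002 = $3.14
State disability insurance: $1,570.71 × 0.003 = $4.71
Gym membership: $82.31
Total deductions = $3.14 + $4.71 + $82.31 = $90.16
Net pay = $1,570.71 − $90.16 = $1,480.55

$1,480.55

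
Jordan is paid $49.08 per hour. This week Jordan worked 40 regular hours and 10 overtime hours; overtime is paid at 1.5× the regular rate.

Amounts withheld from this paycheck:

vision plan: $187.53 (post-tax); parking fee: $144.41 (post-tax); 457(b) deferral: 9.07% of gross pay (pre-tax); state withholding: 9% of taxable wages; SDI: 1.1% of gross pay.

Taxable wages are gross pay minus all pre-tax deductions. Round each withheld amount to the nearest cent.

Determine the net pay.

$1,872.02

Regular pay: 40 × $49.08 = $1,963.20
Overtime pay: 10 × $49.08 × 1.5 = $736.20
Gross pay = $1,963.20 + $736.20 = $2,699.40
457(b) deferral: $2,699.40 × 0.0907 = $244.84
Taxable wages = $2,699.40 − $244.84 = $2,454.56
State withholding: $2,454.56 × 0.09 = $220.91
SDI: $2,699.40 × 0.011 = $29.69
Parking fee: $144.41
Vision plan: $187.53
Total deductions = $244.84 + $220.91 + $29.69 + $144.41 + $187.53 = $827.38
Net pay = $2,699.40 − $827.38 = $1,872.02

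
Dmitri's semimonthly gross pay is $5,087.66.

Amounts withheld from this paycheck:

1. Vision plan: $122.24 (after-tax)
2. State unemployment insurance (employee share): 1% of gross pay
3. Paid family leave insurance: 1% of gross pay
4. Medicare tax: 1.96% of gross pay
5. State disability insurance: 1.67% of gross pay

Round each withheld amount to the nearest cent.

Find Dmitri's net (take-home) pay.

$4,678.98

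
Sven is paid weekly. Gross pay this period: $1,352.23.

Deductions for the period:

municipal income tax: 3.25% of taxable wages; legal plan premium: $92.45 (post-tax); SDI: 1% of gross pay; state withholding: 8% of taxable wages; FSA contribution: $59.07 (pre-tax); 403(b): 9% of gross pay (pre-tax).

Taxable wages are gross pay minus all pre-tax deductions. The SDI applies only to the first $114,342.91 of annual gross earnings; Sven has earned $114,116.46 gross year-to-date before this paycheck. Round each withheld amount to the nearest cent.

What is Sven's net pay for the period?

$944.96

403(b): $1,352.23 × 0.09 = $121.70
FSA contribution: $59.07
Pre-tax total = $121.70 + $59.07 = $180.77
Taxable wages = $1,352.23 − $180.77 = $1,171.46
State withholding: $1,171.46 × 0.08 = $93.72
Municipal income tax: $1,171.46 × 0.0325 = $38.07
SDI: only $114,342.91 − $114,116.46 = $226.45 of this check is subject → $226.45 × 0.01 = $2.26
Legal plan premium: $92.45
Total deductions = $121.70 + $59.07 + $93.72 + $38.07 + $2.26 + $92.45 = $407.27
Net pay = $1,352.23 − $407.27 = $944.96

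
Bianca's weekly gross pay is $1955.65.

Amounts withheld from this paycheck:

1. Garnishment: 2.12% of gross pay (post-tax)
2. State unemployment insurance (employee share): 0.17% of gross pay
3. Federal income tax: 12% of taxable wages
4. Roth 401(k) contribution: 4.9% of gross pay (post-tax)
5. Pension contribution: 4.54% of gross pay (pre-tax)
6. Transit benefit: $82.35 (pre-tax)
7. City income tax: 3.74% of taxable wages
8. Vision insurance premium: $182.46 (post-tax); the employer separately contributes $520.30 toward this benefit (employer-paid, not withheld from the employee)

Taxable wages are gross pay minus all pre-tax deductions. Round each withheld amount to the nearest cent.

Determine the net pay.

$1180.56

Pension contribution: $1955.65 × 0.0454 = $88.79
Transit benefit: $82.35
Pre-tax total = $88.79 + $82.35 = $171.14
Taxable wages = $1955.65 − $171.14 = $1784.51
Federal income tax: $1784.51 × 0.12 = $214.14
City income tax: $1784.51 × 0.0374 = $66.74
State unemployment insurance (employee share): $1955.65 × 0.0017 = $3.32
Garnishment: $1955.65 × 0.0212 = $41.46
Roth 401(k) contribution: $1955.65 × 0.049 = $95.83
Vision insurance premium: $182.46
(Employer's $520.30 toward vision insurance premium is not withheld from the employee.)
Total deductions = $88.79 + $82.35 + $214.14 + $66.74 + $3.32 + $41.46 + $95.83 + $182.46 = $775.09
Net pay = $1955.65 − $775.09 = $1180.56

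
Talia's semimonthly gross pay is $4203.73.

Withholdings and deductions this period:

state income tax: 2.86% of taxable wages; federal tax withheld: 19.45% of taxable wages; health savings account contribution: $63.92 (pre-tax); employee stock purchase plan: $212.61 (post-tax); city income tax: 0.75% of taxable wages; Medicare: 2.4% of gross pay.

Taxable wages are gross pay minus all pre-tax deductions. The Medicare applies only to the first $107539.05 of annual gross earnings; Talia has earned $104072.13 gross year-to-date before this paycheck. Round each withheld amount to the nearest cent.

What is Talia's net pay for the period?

$2889.35

Health savings account contribution: $63.92
Taxable wages = $4203.73 − $63.92 = $4139.81
City income tax: $4139.81 × 0.0075 = $31.05
State income tax: $4139.81 × 0.0286 = $118.40
Federal tax withheld: $4139.81 × 0.1945 = $805.19
Medicare: only $107539.05 − $104072.13 = $3466.92 of this check is subject → $3466.92 × 0.024 = $83.21
Employee stock purchase plan: $212.61
Total deductions = $63.92 + $31.05 + $118.40 + $805.19 + $83.21 + $212.61 = $1314.38
Net pay = $4203.73 − $1314.38 = $2889.35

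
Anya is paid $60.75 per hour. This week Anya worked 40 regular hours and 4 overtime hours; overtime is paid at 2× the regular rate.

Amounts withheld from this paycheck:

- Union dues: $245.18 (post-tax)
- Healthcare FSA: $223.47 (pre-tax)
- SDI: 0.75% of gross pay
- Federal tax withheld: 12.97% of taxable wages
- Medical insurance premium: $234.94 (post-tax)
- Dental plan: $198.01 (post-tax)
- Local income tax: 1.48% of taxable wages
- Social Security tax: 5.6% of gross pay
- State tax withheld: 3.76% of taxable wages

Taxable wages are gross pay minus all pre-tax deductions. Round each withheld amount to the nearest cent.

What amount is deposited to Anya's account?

$1338.92

Regular pay: 40 × $60.75 = $2430.00
Overtime pay: 4 × $60.75 × 2 = $486.00
Gross pay = $2430.00 + $486.00 = $2916.00
Healthcare FSA: $223.47
Taxable wages = $2916.00 − $223.47 = $2692.53
Federal tax withheld: $2692.53 × 0.1297 = $349.22
State tax withheld: $2692.53 × 0.0376 = $101.24
Local income tax: $2692.53 × 0.0148 = $39.85
Social Security tax: $2916.00 × 0.056 = $163.30
SDI: $2916.00 × 0.0075 = $21.87
Medical insurance premium: $234.94
Union dues: $245.18
Dental plan: $198.01
Total deductions = $223.47 + $349.22 + $101.24 + $39.85 + $163.30 + $21.87 + $234.94 + $245.18 + $198.01 = $1577.08
Net pay = $2916.00 − $1577.08 = $1338.92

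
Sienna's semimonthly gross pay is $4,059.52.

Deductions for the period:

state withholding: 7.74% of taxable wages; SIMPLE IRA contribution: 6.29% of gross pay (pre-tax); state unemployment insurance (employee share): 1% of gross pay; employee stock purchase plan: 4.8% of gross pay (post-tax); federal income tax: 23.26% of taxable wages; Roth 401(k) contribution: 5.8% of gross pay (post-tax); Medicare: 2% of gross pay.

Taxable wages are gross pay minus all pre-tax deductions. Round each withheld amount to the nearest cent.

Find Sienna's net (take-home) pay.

$2,072.79

SIMPLE IRA contribution: $4,059.52 × 0.0629 = $255.34
Taxable wages = $4,059.52 − $255.34 = $3,804.18
Federal income tax: $3,804.18 × 0.2326 = $884.85
State withholding: $3,804.18 × 0.0774 = $294.44
Medicare: $4,059.52 × 0.02 = $81.19
State unemployment insurance (employee share): $4,059.52 × 0.01 = $40.60
Roth 401(k) contribution: $4,059.52 × 0.058 = $235.45
Employee stock purchase plan: $4,059.52 × 0.048 = $194.86
Total deductions = $255.34 + $884.85 + $294.44 + $81.19 + $40.60 + $235.45 + $194.86 = $1,986.73
Net pay = $4,059.52 − $1,986.73 = $2,072.79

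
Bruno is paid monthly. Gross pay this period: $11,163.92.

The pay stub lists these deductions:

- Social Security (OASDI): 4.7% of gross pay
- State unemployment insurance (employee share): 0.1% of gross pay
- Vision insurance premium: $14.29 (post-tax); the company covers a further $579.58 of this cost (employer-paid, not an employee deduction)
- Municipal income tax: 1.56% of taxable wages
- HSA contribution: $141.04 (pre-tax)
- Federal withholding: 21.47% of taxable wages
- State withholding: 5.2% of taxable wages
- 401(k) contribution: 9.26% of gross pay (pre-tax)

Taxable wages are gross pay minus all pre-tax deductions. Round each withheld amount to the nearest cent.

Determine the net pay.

$6,619.03

HSA contribution: $141.04
401(k) contribution: $11,163.92 × 0.0926 = $1,033.78
Pre-tax total = $141.04 + $1,033.78 = $1,174.82
Taxable wages = $11,163.92 − $1,174.82 = $9,989.10
Federal withholding: $9,989.10 × 0.2147 = $2,144.66
Municipal income tax: $9,989.10 × 0.0156 = $155.83
State withholding: $9,989.10 × 0.052 = $519.43
Social Security (OASDI): $11,163.92 × 0.047 = $524.70
State unemployment insurance (employee share): $11,163.92 × 0.001 = $11.16
Vision insurance premium: $14.29
(Employer's $579.58 toward vision insurance premium is not withheld from the employee.)
Total deductions = $141.04 + $1,033.78 + $2,144.66 + $155.83 + $519.43 + $524.70 + $11.16 + $14.29 = $4,544.89
Net pay = $11,163.92 − $4,544.89 = $6,619.03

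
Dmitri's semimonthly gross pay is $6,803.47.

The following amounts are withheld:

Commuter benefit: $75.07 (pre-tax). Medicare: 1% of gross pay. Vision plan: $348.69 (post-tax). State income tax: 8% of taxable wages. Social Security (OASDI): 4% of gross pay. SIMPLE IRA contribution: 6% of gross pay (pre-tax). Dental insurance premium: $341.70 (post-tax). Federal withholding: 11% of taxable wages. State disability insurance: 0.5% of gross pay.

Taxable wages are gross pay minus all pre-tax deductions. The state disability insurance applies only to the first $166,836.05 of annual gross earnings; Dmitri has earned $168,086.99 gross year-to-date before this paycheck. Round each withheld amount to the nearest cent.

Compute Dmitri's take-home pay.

$4,088.79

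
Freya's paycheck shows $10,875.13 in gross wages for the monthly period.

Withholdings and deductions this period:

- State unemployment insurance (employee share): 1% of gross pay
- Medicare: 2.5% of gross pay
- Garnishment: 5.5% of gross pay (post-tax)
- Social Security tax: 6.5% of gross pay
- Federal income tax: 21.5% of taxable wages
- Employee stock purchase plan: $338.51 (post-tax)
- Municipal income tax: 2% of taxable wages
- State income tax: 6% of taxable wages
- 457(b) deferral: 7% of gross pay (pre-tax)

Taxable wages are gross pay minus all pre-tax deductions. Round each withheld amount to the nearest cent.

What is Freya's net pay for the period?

$5,106.13

457(b) deferral: $10,875.13 × 0.07 = $761.26
Taxable wages = $10,875.13 − $761.26 = $10,113.87
Municipal income tax: $10,113.87 × 0.02 = $202.28
Federal income tax: $10,113.87 × 0.215 = $2,174.48
State income tax: $10,113.87 × 0.06 = $606.83
Medicare: $10,875.13 × 0.025 = $271.88
State unemployment insurance (employee share): $10,875.13 × 0.01 = $108.75
Social Security tax: $10,875.13 × 0.065 = $706.88
Garnishment: $10,875.13 × 0.055 = $598.13
Employee stock purchase plan: $338.51
Total deductions = $761.26 + $202.28 + $2,174.48 + $606.83 + $271.88 + $108.75 + $706.88 + $598.13 + $338.51 = $5,769.00
Net pay = $10,875.13 − $5,769.00 = $5,106.13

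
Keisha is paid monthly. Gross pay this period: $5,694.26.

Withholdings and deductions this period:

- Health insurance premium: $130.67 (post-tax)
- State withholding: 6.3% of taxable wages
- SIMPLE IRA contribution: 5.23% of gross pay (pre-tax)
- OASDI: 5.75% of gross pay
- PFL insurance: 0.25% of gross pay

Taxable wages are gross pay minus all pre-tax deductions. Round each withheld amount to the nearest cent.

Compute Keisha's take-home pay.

$4,584.14

SIMPLE IRA contribution: $5,694.26 × 0.0523 = $297.81
Taxable wages = $5,694.26 − $297.81 = $5,396.45
State withholding: $5,396.45 × 0.063 = $339.98
OASDI: $5,694.26 × 0.0575 = $327.42
PFL insurance: $5,694.26 × 0.0025 = $14.24
Health insurance premium: $130.67
Total deductions = $297.81 + $339.98 + $327.42 + $14.24 + $130.67 = $1,110.12
Net pay = $5,694.26 − $1,110.12 = $4,584.14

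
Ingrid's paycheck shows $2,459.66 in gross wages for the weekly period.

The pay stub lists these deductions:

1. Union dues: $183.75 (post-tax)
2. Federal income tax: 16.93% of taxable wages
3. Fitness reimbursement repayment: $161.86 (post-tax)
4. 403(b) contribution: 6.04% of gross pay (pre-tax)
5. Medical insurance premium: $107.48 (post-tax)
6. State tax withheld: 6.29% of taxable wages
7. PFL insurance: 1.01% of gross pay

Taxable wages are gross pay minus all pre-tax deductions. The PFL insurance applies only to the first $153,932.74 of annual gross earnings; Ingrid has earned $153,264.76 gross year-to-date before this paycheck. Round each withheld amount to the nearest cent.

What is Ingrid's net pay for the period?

403(b) contribution: $2,459.66 × 0.0604 = $148.56
Taxable wages = $2,459.66 − $148.56 = $2,311.10
State tax withheld: $2,311.10 × 0.0629 = $145.37
Federal income tax: $2,311.10 × 0.1693 = $391.27
PFL insurance: only $153,932.74 − $153,264.76 = $667.98 of this check is subject → $667.98 × 0.0101 = $6.75
Union dues: $183.75
Medical insurance premium: $107.48
Fitness reimbursement repayment: $161.86
Total deductions = $148.56 + $145.37 + $391.27 + $6.75 + $183.75 + $107.48 + $161.86 = $1,145.04
Net pay = $2,459.66 − $1,145.04 = $1,314.62

$1,314.62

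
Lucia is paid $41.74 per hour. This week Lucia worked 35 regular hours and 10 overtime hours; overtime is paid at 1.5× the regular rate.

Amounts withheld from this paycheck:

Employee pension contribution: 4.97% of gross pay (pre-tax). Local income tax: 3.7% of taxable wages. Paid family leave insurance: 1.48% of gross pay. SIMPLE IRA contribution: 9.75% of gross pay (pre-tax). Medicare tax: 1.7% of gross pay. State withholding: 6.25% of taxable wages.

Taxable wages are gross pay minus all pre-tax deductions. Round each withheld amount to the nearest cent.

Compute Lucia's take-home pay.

$1,536.34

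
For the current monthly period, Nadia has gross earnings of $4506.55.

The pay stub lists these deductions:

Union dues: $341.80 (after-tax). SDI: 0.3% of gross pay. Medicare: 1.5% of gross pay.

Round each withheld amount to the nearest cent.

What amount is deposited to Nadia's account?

SDI: $4506.55 × 0.003 = $13.52
Medicare: $4506.55 × 0.015 = $67.60
Union dues: $341.80
Total deductions = $13.52 + $67.60 + $341.80 = $422.92
Net pay = $4506.55 − $422.92 = $4083.63

$4083.63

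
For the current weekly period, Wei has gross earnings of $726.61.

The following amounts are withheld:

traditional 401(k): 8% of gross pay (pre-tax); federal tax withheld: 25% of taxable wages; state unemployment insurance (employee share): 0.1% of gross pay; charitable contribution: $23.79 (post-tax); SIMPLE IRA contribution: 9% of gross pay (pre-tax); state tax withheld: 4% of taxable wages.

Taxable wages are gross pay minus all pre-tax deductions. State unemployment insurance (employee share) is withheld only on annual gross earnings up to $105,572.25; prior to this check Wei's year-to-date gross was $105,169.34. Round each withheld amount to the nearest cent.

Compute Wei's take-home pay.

SIMPLE IRA contribution: $726.61 × 0.09 = $65.39
Traditional 401(k): $726.61 × 0.08 = $58.13
Pre-tax total = $65.39 + $58.13 = $123.52
Taxable wages = $726.61 − $123.52 = $603.09
State tax withheld: $603.09 × 0.04 = $24.12
Federal tax withheld: $603.09 × 0.25 = $150.77
State unemployment insurance (employee share): only $105,572.25 − $105,169.34 = $402.91 of this check is subject → $402.91 × 0.001 = $0.40
Charitable contribution: $23.79
Total deductions = $65.39 + $58.13 + $24.12 + $150.77 + $0.40 + $23.79 = $322.60
Net pay = $726.61 − $322.60 = $404.01

$404.01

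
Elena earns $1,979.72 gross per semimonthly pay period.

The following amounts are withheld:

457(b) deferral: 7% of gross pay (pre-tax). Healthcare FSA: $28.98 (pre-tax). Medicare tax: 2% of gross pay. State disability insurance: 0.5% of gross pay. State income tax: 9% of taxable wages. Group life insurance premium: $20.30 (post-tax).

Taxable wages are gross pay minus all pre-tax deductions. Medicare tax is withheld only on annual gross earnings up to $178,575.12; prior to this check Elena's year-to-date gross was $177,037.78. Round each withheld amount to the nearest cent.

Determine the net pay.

$1,588.12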